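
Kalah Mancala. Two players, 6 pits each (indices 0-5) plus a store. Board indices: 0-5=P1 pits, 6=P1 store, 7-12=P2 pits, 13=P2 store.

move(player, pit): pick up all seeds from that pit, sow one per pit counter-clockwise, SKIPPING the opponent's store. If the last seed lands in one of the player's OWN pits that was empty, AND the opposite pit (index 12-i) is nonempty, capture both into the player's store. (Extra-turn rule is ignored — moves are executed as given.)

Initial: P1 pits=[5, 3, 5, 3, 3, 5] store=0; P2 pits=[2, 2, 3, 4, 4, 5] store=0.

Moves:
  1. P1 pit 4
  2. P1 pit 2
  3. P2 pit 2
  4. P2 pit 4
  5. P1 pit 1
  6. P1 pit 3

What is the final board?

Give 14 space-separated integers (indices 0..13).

Move 1: P1 pit4 -> P1=[5,3,5,3,0,6](1) P2=[3,2,3,4,4,5](0)
Move 2: P1 pit2 -> P1=[5,3,0,4,1,7](2) P2=[4,2,3,4,4,5](0)
Move 3: P2 pit2 -> P1=[5,3,0,4,1,7](2) P2=[4,2,0,5,5,6](0)
Move 4: P2 pit4 -> P1=[6,4,1,4,1,7](2) P2=[4,2,0,5,0,7](1)
Move 5: P1 pit1 -> P1=[6,0,2,5,2,8](2) P2=[4,2,0,5,0,7](1)
Move 6: P1 pit3 -> P1=[6,0,2,0,3,9](3) P2=[5,3,0,5,0,7](1)

Answer: 6 0 2 0 3 9 3 5 3 0 5 0 7 1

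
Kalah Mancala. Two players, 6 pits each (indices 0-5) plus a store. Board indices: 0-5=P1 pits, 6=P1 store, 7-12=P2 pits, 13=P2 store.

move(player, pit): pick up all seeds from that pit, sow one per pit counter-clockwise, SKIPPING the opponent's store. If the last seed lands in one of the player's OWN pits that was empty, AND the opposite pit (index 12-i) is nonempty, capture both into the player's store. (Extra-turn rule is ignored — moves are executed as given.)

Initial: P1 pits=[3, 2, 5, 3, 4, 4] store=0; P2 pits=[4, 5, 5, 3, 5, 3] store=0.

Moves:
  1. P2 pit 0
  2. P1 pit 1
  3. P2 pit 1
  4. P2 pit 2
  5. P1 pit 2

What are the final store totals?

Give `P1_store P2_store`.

Answer: 1 2

Derivation:
Move 1: P2 pit0 -> P1=[3,2,5,3,4,4](0) P2=[0,6,6,4,6,3](0)
Move 2: P1 pit1 -> P1=[3,0,6,4,4,4](0) P2=[0,6,6,4,6,3](0)
Move 3: P2 pit1 -> P1=[4,0,6,4,4,4](0) P2=[0,0,7,5,7,4](1)
Move 4: P2 pit2 -> P1=[5,1,7,4,4,4](0) P2=[0,0,0,6,8,5](2)
Move 5: P1 pit2 -> P1=[5,1,0,5,5,5](1) P2=[1,1,1,6,8,5](2)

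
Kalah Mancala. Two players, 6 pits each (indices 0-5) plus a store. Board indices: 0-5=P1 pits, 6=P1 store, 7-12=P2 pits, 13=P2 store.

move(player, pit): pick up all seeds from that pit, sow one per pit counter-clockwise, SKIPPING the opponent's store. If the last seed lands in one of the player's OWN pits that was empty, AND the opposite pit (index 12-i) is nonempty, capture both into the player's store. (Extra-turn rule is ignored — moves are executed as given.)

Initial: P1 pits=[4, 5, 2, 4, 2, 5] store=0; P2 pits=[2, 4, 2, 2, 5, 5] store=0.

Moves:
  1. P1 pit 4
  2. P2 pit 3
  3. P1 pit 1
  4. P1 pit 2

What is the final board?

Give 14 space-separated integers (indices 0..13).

Answer: 4 0 0 6 2 8 2 2 4 2 0 6 6 0

Derivation:
Move 1: P1 pit4 -> P1=[4,5,2,4,0,6](1) P2=[2,4,2,2,5,5](0)
Move 2: P2 pit3 -> P1=[4,5,2,4,0,6](1) P2=[2,4,2,0,6,6](0)
Move 3: P1 pit1 -> P1=[4,0,3,5,1,7](2) P2=[2,4,2,0,6,6](0)
Move 4: P1 pit2 -> P1=[4,0,0,6,2,8](2) P2=[2,4,2,0,6,6](0)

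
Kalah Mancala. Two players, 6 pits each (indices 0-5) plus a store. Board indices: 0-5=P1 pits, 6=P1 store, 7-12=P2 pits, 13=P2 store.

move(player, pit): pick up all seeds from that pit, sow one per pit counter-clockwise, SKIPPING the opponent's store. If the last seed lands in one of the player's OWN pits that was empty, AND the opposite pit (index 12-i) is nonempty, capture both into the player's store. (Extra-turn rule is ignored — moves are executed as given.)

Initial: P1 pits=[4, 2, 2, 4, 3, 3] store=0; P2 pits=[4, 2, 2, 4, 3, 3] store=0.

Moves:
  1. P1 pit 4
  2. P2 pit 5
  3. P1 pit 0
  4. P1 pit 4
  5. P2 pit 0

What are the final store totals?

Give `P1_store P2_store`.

Move 1: P1 pit4 -> P1=[4,2,2,4,0,4](1) P2=[5,2,2,4,3,3](0)
Move 2: P2 pit5 -> P1=[5,3,2,4,0,4](1) P2=[5,2,2,4,3,0](1)
Move 3: P1 pit0 -> P1=[0,4,3,5,1,5](1) P2=[5,2,2,4,3,0](1)
Move 4: P1 pit4 -> P1=[0,4,3,5,0,6](1) P2=[5,2,2,4,3,0](1)
Move 5: P2 pit0 -> P1=[0,4,3,5,0,6](1) P2=[0,3,3,5,4,1](1)

Answer: 1 1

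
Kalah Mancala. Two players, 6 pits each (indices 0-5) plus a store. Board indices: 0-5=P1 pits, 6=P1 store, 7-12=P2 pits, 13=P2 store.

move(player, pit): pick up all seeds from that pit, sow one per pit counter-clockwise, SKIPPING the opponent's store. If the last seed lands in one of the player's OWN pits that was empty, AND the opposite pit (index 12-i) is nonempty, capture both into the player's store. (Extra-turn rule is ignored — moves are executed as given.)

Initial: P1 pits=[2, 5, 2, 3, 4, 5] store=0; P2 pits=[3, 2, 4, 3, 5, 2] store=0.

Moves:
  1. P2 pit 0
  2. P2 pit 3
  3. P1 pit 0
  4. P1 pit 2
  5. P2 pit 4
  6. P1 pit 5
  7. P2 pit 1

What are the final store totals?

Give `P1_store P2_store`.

Answer: 1 2

Derivation:
Move 1: P2 pit0 -> P1=[2,5,2,3,4,5](0) P2=[0,3,5,4,5,2](0)
Move 2: P2 pit3 -> P1=[3,5,2,3,4,5](0) P2=[0,3,5,0,6,3](1)
Move 3: P1 pit0 -> P1=[0,6,3,4,4,5](0) P2=[0,3,5,0,6,3](1)
Move 4: P1 pit2 -> P1=[0,6,0,5,5,6](0) P2=[0,3,5,0,6,3](1)
Move 5: P2 pit4 -> P1=[1,7,1,6,5,6](0) P2=[0,3,5,0,0,4](2)
Move 6: P1 pit5 -> P1=[1,7,1,6,5,0](1) P2=[1,4,6,1,1,4](2)
Move 7: P2 pit1 -> P1=[1,7,1,6,5,0](1) P2=[1,0,7,2,2,5](2)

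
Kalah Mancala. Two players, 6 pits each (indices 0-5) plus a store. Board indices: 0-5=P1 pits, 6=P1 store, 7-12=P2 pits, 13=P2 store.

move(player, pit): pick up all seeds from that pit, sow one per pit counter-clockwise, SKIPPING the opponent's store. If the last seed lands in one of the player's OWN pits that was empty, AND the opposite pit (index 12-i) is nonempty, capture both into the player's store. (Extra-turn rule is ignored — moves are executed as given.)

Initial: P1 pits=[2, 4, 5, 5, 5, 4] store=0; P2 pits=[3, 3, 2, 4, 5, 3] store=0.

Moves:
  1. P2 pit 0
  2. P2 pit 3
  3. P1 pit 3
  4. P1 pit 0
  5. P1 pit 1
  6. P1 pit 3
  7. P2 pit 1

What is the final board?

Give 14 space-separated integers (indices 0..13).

Answer: 0 0 7 0 8 6 6 2 0 1 1 7 5 2

Derivation:
Move 1: P2 pit0 -> P1=[2,4,5,5,5,4](0) P2=[0,4,3,5,5,3](0)
Move 2: P2 pit3 -> P1=[3,5,5,5,5,4](0) P2=[0,4,3,0,6,4](1)
Move 3: P1 pit3 -> P1=[3,5,5,0,6,5](1) P2=[1,5,3,0,6,4](1)
Move 4: P1 pit0 -> P1=[0,6,6,0,6,5](5) P2=[1,5,0,0,6,4](1)
Move 5: P1 pit1 -> P1=[0,0,7,1,7,6](6) P2=[2,5,0,0,6,4](1)
Move 6: P1 pit3 -> P1=[0,0,7,0,8,6](6) P2=[2,5,0,0,6,4](1)
Move 7: P2 pit1 -> P1=[0,0,7,0,8,6](6) P2=[2,0,1,1,7,5](2)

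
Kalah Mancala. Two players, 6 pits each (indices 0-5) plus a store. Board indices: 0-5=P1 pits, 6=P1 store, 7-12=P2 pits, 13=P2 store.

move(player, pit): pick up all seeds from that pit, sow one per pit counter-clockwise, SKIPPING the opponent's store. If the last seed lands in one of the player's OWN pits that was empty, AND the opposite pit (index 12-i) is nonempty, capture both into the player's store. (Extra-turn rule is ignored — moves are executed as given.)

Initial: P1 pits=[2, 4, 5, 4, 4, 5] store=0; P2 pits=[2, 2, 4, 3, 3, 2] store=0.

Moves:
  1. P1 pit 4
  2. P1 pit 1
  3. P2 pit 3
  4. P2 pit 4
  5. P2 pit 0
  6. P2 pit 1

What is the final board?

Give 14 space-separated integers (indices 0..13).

Move 1: P1 pit4 -> P1=[2,4,5,4,0,6](1) P2=[3,3,4,3,3,2](0)
Move 2: P1 pit1 -> P1=[2,0,6,5,1,7](1) P2=[3,3,4,3,3,2](0)
Move 3: P2 pit3 -> P1=[2,0,6,5,1,7](1) P2=[3,3,4,0,4,3](1)
Move 4: P2 pit4 -> P1=[3,1,6,5,1,7](1) P2=[3,3,4,0,0,4](2)
Move 5: P2 pit0 -> P1=[3,1,0,5,1,7](1) P2=[0,4,5,0,0,4](9)
Move 6: P2 pit1 -> P1=[3,1,0,5,1,7](1) P2=[0,0,6,1,1,5](9)

Answer: 3 1 0 5 1 7 1 0 0 6 1 1 5 9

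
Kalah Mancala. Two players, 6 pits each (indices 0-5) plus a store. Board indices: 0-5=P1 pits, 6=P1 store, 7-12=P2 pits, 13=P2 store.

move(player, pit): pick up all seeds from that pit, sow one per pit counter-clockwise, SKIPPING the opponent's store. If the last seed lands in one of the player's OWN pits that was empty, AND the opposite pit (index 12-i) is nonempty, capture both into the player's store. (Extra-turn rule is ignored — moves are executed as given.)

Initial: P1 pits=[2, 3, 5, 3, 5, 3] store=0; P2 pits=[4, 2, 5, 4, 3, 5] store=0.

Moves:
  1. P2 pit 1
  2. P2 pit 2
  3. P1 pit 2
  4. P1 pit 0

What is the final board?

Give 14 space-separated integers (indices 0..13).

Answer: 0 5 1 5 6 4 1 5 0 0 6 4 6 1

Derivation:
Move 1: P2 pit1 -> P1=[2,3,5,3,5,3](0) P2=[4,0,6,5,3,5](0)
Move 2: P2 pit2 -> P1=[3,4,5,3,5,3](0) P2=[4,0,0,6,4,6](1)
Move 3: P1 pit2 -> P1=[3,4,0,4,6,4](1) P2=[5,0,0,6,4,6](1)
Move 4: P1 pit0 -> P1=[0,5,1,5,6,4](1) P2=[5,0,0,6,4,6](1)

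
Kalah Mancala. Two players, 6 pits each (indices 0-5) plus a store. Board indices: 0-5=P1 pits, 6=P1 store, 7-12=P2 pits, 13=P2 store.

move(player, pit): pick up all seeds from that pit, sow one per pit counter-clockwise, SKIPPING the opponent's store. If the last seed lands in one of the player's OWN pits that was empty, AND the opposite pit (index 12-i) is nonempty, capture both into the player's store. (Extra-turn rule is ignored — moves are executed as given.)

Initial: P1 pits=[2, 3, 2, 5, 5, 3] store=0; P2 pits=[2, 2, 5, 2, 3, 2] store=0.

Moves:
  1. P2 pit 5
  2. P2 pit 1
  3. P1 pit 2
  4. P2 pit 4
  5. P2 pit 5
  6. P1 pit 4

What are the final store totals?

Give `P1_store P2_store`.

Answer: 1 3

Derivation:
Move 1: P2 pit5 -> P1=[3,3,2,5,5,3](0) P2=[2,2,5,2,3,0](1)
Move 2: P2 pit1 -> P1=[3,3,2,5,5,3](0) P2=[2,0,6,3,3,0](1)
Move 3: P1 pit2 -> P1=[3,3,0,6,6,3](0) P2=[2,0,6,3,3,0](1)
Move 4: P2 pit4 -> P1=[4,3,0,6,6,3](0) P2=[2,0,6,3,0,1](2)
Move 5: P2 pit5 -> P1=[4,3,0,6,6,3](0) P2=[2,0,6,3,0,0](3)
Move 6: P1 pit4 -> P1=[4,3,0,6,0,4](1) P2=[3,1,7,4,0,0](3)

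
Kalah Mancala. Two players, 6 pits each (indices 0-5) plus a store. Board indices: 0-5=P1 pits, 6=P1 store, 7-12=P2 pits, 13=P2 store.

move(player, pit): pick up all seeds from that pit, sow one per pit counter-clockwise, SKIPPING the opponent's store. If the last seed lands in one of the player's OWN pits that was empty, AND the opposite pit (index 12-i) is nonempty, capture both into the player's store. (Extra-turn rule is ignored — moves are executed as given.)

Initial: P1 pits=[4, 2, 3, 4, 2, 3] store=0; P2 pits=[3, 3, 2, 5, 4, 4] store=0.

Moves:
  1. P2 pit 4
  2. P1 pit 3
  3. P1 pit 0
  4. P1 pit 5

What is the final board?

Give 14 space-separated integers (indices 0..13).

Answer: 0 4 4 1 4 0 2 5 4 3 6 0 5 1

Derivation:
Move 1: P2 pit4 -> P1=[5,3,3,4,2,3](0) P2=[3,3,2,5,0,5](1)
Move 2: P1 pit3 -> P1=[5,3,3,0,3,4](1) P2=[4,3,2,5,0,5](1)
Move 3: P1 pit0 -> P1=[0,4,4,1,4,5](1) P2=[4,3,2,5,0,5](1)
Move 4: P1 pit5 -> P1=[0,4,4,1,4,0](2) P2=[5,4,3,6,0,5](1)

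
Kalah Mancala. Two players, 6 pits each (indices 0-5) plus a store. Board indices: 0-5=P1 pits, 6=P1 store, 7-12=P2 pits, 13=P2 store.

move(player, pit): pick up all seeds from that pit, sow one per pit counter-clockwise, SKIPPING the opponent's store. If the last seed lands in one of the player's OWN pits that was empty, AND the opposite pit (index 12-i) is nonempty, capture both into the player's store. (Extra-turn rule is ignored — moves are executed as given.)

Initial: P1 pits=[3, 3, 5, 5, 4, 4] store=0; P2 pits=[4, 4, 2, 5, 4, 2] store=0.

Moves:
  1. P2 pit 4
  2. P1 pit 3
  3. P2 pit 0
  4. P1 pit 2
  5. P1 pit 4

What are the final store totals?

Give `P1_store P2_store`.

Move 1: P2 pit4 -> P1=[4,4,5,5,4,4](0) P2=[4,4,2,5,0,3](1)
Move 2: P1 pit3 -> P1=[4,4,5,0,5,5](1) P2=[5,5,2,5,0,3](1)
Move 3: P2 pit0 -> P1=[4,4,5,0,5,5](1) P2=[0,6,3,6,1,4](1)
Move 4: P1 pit2 -> P1=[4,4,0,1,6,6](2) P2=[1,6,3,6,1,4](1)
Move 5: P1 pit4 -> P1=[4,4,0,1,0,7](3) P2=[2,7,4,7,1,4](1)

Answer: 3 1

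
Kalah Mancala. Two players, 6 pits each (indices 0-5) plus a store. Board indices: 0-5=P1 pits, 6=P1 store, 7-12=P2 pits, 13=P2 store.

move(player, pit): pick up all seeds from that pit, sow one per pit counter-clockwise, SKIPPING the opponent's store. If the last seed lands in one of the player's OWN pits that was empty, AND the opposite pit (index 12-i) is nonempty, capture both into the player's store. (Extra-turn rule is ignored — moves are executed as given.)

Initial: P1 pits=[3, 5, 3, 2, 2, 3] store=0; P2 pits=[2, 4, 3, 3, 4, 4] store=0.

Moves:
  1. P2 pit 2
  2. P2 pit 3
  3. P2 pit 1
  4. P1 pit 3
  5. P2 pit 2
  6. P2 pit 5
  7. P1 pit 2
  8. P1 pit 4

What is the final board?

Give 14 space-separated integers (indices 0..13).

Answer: 5 6 0 2 0 7 2 3 1 1 2 7 0 2

Derivation:
Move 1: P2 pit2 -> P1=[3,5,3,2,2,3](0) P2=[2,4,0,4,5,5](0)
Move 2: P2 pit3 -> P1=[4,5,3,2,2,3](0) P2=[2,4,0,0,6,6](1)
Move 3: P2 pit1 -> P1=[4,5,3,2,2,3](0) P2=[2,0,1,1,7,7](1)
Move 4: P1 pit3 -> P1=[4,5,3,0,3,4](0) P2=[2,0,1,1,7,7](1)
Move 5: P2 pit2 -> P1=[4,5,3,0,3,4](0) P2=[2,0,0,2,7,7](1)
Move 6: P2 pit5 -> P1=[5,6,4,1,4,5](0) P2=[2,0,0,2,7,0](2)
Move 7: P1 pit2 -> P1=[5,6,0,2,5,6](1) P2=[2,0,0,2,7,0](2)
Move 8: P1 pit4 -> P1=[5,6,0,2,0,7](2) P2=[3,1,1,2,7,0](2)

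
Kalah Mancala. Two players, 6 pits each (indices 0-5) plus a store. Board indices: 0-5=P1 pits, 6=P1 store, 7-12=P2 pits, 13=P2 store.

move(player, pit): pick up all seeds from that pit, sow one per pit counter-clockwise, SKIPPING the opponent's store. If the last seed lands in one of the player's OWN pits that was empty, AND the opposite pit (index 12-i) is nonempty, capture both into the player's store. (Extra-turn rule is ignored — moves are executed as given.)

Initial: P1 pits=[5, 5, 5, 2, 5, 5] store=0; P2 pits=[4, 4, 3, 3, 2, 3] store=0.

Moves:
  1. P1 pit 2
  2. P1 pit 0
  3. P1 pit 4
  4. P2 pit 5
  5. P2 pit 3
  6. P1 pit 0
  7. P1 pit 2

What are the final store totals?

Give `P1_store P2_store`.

Answer: 8 2

Derivation:
Move 1: P1 pit2 -> P1=[5,5,0,3,6,6](1) P2=[5,4,3,3,2,3](0)
Move 2: P1 pit0 -> P1=[0,6,1,4,7,7](1) P2=[5,4,3,3,2,3](0)
Move 3: P1 pit4 -> P1=[0,6,1,4,0,8](2) P2=[6,5,4,4,3,3](0)
Move 4: P2 pit5 -> P1=[1,7,1,4,0,8](2) P2=[6,5,4,4,3,0](1)
Move 5: P2 pit3 -> P1=[2,7,1,4,0,8](2) P2=[6,5,4,0,4,1](2)
Move 6: P1 pit0 -> P1=[0,8,2,4,0,8](2) P2=[6,5,4,0,4,1](2)
Move 7: P1 pit2 -> P1=[0,8,0,5,0,8](8) P2=[6,0,4,0,4,1](2)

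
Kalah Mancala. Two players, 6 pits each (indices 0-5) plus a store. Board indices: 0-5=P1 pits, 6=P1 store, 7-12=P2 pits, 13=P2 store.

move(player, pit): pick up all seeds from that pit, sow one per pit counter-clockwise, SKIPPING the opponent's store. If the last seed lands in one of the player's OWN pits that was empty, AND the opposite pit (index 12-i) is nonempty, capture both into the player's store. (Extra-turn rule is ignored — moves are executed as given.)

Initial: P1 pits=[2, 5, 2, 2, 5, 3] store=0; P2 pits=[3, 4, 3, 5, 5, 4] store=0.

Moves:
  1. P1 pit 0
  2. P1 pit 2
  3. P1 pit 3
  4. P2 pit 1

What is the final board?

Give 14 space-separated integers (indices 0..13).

Move 1: P1 pit0 -> P1=[0,6,3,2,5,3](0) P2=[3,4,3,5,5,4](0)
Move 2: P1 pit2 -> P1=[0,6,0,3,6,4](0) P2=[3,4,3,5,5,4](0)
Move 3: P1 pit3 -> P1=[0,6,0,0,7,5](1) P2=[3,4,3,5,5,4](0)
Move 4: P2 pit1 -> P1=[0,6,0,0,7,5](1) P2=[3,0,4,6,6,5](0)

Answer: 0 6 0 0 7 5 1 3 0 4 6 6 5 0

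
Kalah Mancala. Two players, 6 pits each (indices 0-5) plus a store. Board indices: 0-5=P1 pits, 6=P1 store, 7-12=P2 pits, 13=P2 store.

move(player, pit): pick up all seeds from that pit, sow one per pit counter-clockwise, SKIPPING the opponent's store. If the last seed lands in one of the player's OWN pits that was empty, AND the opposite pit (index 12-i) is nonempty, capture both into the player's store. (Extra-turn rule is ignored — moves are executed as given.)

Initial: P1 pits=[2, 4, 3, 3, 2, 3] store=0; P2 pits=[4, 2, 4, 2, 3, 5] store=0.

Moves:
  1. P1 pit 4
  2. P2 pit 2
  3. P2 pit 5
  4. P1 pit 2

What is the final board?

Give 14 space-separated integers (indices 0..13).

Move 1: P1 pit4 -> P1=[2,4,3,3,0,4](1) P2=[4,2,4,2,3,5](0)
Move 2: P2 pit2 -> P1=[2,4,3,3,0,4](1) P2=[4,2,0,3,4,6](1)
Move 3: P2 pit5 -> P1=[3,5,4,4,1,4](1) P2=[4,2,0,3,4,0](2)
Move 4: P1 pit2 -> P1=[3,5,0,5,2,5](2) P2=[4,2,0,3,4,0](2)

Answer: 3 5 0 5 2 5 2 4 2 0 3 4 0 2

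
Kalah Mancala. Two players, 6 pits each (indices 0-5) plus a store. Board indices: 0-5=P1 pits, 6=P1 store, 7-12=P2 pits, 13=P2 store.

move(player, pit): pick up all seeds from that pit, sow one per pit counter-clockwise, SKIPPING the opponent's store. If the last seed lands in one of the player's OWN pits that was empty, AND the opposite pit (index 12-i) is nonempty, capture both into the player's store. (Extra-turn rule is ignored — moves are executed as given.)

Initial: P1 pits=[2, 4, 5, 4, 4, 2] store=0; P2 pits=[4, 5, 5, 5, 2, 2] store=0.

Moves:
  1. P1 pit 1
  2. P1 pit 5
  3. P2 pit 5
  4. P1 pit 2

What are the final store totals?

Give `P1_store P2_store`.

Move 1: P1 pit1 -> P1=[2,0,6,5,5,3](0) P2=[4,5,5,5,2,2](0)
Move 2: P1 pit5 -> P1=[2,0,6,5,5,0](1) P2=[5,6,5,5,2,2](0)
Move 3: P2 pit5 -> P1=[3,0,6,5,5,0](1) P2=[5,6,5,5,2,0](1)
Move 4: P1 pit2 -> P1=[3,0,0,6,6,1](2) P2=[6,7,5,5,2,0](1)

Answer: 2 1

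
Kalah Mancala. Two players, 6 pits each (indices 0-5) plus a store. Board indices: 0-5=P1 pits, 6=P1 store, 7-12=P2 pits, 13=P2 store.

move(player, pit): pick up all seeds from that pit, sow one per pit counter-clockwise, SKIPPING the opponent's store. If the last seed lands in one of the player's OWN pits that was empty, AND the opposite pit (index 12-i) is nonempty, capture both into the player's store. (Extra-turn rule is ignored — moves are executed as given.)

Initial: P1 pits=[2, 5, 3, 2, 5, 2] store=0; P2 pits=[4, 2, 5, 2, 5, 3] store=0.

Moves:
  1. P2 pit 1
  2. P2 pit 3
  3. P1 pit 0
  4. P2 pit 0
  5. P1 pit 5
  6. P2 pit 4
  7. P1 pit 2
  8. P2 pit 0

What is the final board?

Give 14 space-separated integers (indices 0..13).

Answer: 1 7 0 4 7 1 2 0 2 8 1 0 5 2

Derivation:
Move 1: P2 pit1 -> P1=[2,5,3,2,5,2](0) P2=[4,0,6,3,5,3](0)
Move 2: P2 pit3 -> P1=[2,5,3,2,5,2](0) P2=[4,0,6,0,6,4](1)
Move 3: P1 pit0 -> P1=[0,6,4,2,5,2](0) P2=[4,0,6,0,6,4](1)
Move 4: P2 pit0 -> P1=[0,6,4,2,5,2](0) P2=[0,1,7,1,7,4](1)
Move 5: P1 pit5 -> P1=[0,6,4,2,5,0](1) P2=[1,1,7,1,7,4](1)
Move 6: P2 pit4 -> P1=[1,7,5,3,6,0](1) P2=[1,1,7,1,0,5](2)
Move 7: P1 pit2 -> P1=[1,7,0,4,7,1](2) P2=[2,1,7,1,0,5](2)
Move 8: P2 pit0 -> P1=[1,7,0,4,7,1](2) P2=[0,2,8,1,0,5](2)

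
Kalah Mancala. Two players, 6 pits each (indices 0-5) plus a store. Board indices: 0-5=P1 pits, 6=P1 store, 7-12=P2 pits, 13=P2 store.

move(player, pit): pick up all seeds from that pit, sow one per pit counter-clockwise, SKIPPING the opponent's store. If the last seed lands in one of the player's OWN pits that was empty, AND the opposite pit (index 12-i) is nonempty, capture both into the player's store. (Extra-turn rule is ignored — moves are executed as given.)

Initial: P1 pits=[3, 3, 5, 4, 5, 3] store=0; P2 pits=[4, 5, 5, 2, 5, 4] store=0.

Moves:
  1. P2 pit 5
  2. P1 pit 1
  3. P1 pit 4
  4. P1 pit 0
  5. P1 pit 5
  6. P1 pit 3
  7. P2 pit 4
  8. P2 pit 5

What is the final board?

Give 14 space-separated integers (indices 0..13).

Answer: 1 2 9 0 1 1 10 7 2 8 4 0 0 3

Derivation:
Move 1: P2 pit5 -> P1=[4,4,6,4,5,3](0) P2=[4,5,5,2,5,0](1)
Move 2: P1 pit1 -> P1=[4,0,7,5,6,4](0) P2=[4,5,5,2,5,0](1)
Move 3: P1 pit4 -> P1=[4,0,7,5,0,5](1) P2=[5,6,6,3,5,0](1)
Move 4: P1 pit0 -> P1=[0,1,8,6,0,5](8) P2=[5,0,6,3,5,0](1)
Move 5: P1 pit5 -> P1=[0,1,8,6,0,0](9) P2=[6,1,7,4,5,0](1)
Move 6: P1 pit3 -> P1=[0,1,8,0,1,1](10) P2=[7,2,8,4,5,0](1)
Move 7: P2 pit4 -> P1=[1,2,9,0,1,1](10) P2=[7,2,8,4,0,1](2)
Move 8: P2 pit5 -> P1=[1,2,9,0,1,1](10) P2=[7,2,8,4,0,0](3)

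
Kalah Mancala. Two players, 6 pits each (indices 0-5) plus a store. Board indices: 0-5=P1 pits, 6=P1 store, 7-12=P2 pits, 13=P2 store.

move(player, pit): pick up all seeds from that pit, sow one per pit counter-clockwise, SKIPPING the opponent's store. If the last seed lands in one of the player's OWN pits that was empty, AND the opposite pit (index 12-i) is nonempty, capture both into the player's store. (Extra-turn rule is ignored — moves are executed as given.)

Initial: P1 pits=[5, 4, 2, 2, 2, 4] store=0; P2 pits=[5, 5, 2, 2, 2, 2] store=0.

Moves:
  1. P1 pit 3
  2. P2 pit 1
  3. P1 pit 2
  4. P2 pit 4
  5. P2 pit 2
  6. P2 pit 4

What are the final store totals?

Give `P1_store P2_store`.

Answer: 0 2

Derivation:
Move 1: P1 pit3 -> P1=[5,4,2,0,3,5](0) P2=[5,5,2,2,2,2](0)
Move 2: P2 pit1 -> P1=[5,4,2,0,3,5](0) P2=[5,0,3,3,3,3](1)
Move 3: P1 pit2 -> P1=[5,4,0,1,4,5](0) P2=[5,0,3,3,3,3](1)
Move 4: P2 pit4 -> P1=[6,4,0,1,4,5](0) P2=[5,0,3,3,0,4](2)
Move 5: P2 pit2 -> P1=[6,4,0,1,4,5](0) P2=[5,0,0,4,1,5](2)
Move 6: P2 pit4 -> P1=[6,4,0,1,4,5](0) P2=[5,0,0,4,0,6](2)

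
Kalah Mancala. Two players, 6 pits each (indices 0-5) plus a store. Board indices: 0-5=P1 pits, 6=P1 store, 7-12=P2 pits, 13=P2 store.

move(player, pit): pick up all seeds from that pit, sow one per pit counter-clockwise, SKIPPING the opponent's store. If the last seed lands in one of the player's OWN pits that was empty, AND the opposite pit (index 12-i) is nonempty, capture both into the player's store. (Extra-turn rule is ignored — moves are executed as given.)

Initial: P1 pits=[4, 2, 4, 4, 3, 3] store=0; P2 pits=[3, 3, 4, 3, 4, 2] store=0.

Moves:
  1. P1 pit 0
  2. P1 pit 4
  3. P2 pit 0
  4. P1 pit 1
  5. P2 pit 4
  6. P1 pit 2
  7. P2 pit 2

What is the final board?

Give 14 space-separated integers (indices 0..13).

Answer: 2 2 0 7 1 5 8 1 1 0 5 1 4 2

Derivation:
Move 1: P1 pit0 -> P1=[0,3,5,5,4,3](0) P2=[3,3,4,3,4,2](0)
Move 2: P1 pit4 -> P1=[0,3,5,5,0,4](1) P2=[4,4,4,3,4,2](0)
Move 3: P2 pit0 -> P1=[0,3,5,5,0,4](1) P2=[0,5,5,4,5,2](0)
Move 4: P1 pit1 -> P1=[0,0,6,6,0,4](7) P2=[0,0,5,4,5,2](0)
Move 5: P2 pit4 -> P1=[1,1,7,6,0,4](7) P2=[0,0,5,4,0,3](1)
Move 6: P1 pit2 -> P1=[1,1,0,7,1,5](8) P2=[1,1,6,4,0,3](1)
Move 7: P2 pit2 -> P1=[2,2,0,7,1,5](8) P2=[1,1,0,5,1,4](2)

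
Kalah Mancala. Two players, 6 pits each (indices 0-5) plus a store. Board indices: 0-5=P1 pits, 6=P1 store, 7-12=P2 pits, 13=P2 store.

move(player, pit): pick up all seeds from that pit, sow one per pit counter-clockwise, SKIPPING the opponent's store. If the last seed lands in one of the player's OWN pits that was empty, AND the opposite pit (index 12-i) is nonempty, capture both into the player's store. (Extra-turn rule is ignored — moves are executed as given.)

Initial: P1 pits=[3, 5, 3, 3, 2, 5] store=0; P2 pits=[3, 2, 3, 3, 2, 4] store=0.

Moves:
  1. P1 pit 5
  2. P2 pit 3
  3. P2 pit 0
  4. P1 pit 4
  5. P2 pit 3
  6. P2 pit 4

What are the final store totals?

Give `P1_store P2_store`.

Move 1: P1 pit5 -> P1=[3,5,3,3,2,0](1) P2=[4,3,4,4,2,4](0)
Move 2: P2 pit3 -> P1=[4,5,3,3,2,0](1) P2=[4,3,4,0,3,5](1)
Move 3: P2 pit0 -> P1=[4,5,3,3,2,0](1) P2=[0,4,5,1,4,5](1)
Move 4: P1 pit4 -> P1=[4,5,3,3,0,1](2) P2=[0,4,5,1,4,5](1)
Move 5: P2 pit3 -> P1=[4,5,3,3,0,1](2) P2=[0,4,5,0,5,5](1)
Move 6: P2 pit4 -> P1=[5,6,4,3,0,1](2) P2=[0,4,5,0,0,6](2)

Answer: 2 2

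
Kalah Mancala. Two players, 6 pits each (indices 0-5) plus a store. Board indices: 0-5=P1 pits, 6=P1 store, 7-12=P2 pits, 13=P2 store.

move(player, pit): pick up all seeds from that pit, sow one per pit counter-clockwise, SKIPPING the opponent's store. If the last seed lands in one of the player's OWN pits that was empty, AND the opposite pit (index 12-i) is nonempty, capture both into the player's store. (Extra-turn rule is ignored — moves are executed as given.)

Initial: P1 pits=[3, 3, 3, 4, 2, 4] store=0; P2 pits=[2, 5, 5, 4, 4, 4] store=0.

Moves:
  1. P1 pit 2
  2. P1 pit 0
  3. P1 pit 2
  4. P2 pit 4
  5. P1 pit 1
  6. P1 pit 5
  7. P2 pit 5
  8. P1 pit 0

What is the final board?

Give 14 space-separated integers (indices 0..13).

Move 1: P1 pit2 -> P1=[3,3,0,5,3,5](0) P2=[2,5,5,4,4,4](0)
Move 2: P1 pit0 -> P1=[0,4,1,6,3,5](0) P2=[2,5,5,4,4,4](0)
Move 3: P1 pit2 -> P1=[0,4,0,7,3,5](0) P2=[2,5,5,4,4,4](0)
Move 4: P2 pit4 -> P1=[1,5,0,7,3,5](0) P2=[2,5,5,4,0,5](1)
Move 5: P1 pit1 -> P1=[1,0,1,8,4,6](1) P2=[2,5,5,4,0,5](1)
Move 6: P1 pit5 -> P1=[1,0,1,8,4,0](2) P2=[3,6,6,5,1,5](1)
Move 7: P2 pit5 -> P1=[2,1,2,9,4,0](2) P2=[3,6,6,5,1,0](2)
Move 8: P1 pit0 -> P1=[0,2,3,9,4,0](2) P2=[3,6,6,5,1,0](2)

Answer: 0 2 3 9 4 0 2 3 6 6 5 1 0 2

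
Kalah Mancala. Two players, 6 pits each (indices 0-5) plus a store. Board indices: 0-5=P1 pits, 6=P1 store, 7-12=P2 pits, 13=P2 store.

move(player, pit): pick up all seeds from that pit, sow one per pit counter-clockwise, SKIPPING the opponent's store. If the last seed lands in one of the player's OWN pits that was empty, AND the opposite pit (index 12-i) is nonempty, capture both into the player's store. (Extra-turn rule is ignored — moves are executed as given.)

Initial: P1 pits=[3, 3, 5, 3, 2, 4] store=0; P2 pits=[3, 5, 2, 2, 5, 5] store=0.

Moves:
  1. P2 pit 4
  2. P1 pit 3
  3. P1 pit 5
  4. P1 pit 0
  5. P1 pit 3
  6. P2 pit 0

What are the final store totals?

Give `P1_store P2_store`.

Move 1: P2 pit4 -> P1=[4,4,6,3,2,4](0) P2=[3,5,2,2,0,6](1)
Move 2: P1 pit3 -> P1=[4,4,6,0,3,5](1) P2=[3,5,2,2,0,6](1)
Move 3: P1 pit5 -> P1=[4,4,6,0,3,0](2) P2=[4,6,3,3,0,6](1)
Move 4: P1 pit0 -> P1=[0,5,7,1,4,0](2) P2=[4,6,3,3,0,6](1)
Move 5: P1 pit3 -> P1=[0,5,7,0,5,0](2) P2=[4,6,3,3,0,6](1)
Move 6: P2 pit0 -> P1=[0,0,7,0,5,0](2) P2=[0,7,4,4,0,6](7)

Answer: 2 7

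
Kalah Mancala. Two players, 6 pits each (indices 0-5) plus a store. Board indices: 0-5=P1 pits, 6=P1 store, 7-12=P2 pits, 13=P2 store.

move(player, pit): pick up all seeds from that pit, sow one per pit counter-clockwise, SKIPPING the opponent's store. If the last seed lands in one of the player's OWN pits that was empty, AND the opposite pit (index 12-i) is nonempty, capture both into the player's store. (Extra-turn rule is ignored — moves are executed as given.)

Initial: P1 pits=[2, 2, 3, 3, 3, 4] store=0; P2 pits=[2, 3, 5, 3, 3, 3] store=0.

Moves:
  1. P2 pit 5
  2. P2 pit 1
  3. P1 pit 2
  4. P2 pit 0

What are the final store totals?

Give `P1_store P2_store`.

Move 1: P2 pit5 -> P1=[3,3,3,3,3,4](0) P2=[2,3,5,3,3,0](1)
Move 2: P2 pit1 -> P1=[3,3,3,3,3,4](0) P2=[2,0,6,4,4,0](1)
Move 3: P1 pit2 -> P1=[3,3,0,4,4,5](0) P2=[2,0,6,4,4,0](1)
Move 4: P2 pit0 -> P1=[3,3,0,4,4,5](0) P2=[0,1,7,4,4,0](1)

Answer: 0 1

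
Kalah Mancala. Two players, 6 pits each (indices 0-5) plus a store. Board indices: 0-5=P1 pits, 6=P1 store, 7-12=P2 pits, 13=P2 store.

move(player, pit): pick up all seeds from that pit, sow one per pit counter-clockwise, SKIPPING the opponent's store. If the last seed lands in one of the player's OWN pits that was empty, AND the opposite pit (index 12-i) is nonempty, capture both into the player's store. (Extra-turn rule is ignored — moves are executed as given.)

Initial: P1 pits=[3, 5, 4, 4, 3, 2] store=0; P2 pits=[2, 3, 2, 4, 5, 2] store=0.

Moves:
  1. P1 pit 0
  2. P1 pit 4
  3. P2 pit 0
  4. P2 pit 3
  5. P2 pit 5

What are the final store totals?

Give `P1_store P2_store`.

Answer: 1 2

Derivation:
Move 1: P1 pit0 -> P1=[0,6,5,5,3,2](0) P2=[2,3,2,4,5,2](0)
Move 2: P1 pit4 -> P1=[0,6,5,5,0,3](1) P2=[3,3,2,4,5,2](0)
Move 3: P2 pit0 -> P1=[0,6,5,5,0,3](1) P2=[0,4,3,5,5,2](0)
Move 4: P2 pit3 -> P1=[1,7,5,5,0,3](1) P2=[0,4,3,0,6,3](1)
Move 5: P2 pit5 -> P1=[2,8,5,5,0,3](1) P2=[0,4,3,0,6,0](2)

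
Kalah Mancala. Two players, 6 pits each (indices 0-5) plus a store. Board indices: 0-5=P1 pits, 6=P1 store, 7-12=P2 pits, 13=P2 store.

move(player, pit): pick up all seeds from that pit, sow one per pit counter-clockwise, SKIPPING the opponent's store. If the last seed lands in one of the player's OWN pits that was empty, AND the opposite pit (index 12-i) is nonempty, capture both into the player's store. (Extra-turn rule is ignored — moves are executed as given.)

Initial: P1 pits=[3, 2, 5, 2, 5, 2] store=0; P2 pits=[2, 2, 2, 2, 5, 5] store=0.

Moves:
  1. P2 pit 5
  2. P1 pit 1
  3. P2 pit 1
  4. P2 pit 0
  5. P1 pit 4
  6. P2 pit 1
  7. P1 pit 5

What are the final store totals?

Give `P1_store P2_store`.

Move 1: P2 pit5 -> P1=[4,3,6,3,5,2](0) P2=[2,2,2,2,5,0](1)
Move 2: P1 pit1 -> P1=[4,0,7,4,6,2](0) P2=[2,2,2,2,5,0](1)
Move 3: P2 pit1 -> P1=[4,0,7,4,6,2](0) P2=[2,0,3,3,5,0](1)
Move 4: P2 pit0 -> P1=[4,0,7,4,6,2](0) P2=[0,1,4,3,5,0](1)
Move 5: P1 pit4 -> P1=[4,0,7,4,0,3](1) P2=[1,2,5,4,5,0](1)
Move 6: P2 pit1 -> P1=[4,0,7,4,0,3](1) P2=[1,0,6,5,5,0](1)
Move 7: P1 pit5 -> P1=[4,0,7,4,0,0](2) P2=[2,1,6,5,5,0](1)

Answer: 2 1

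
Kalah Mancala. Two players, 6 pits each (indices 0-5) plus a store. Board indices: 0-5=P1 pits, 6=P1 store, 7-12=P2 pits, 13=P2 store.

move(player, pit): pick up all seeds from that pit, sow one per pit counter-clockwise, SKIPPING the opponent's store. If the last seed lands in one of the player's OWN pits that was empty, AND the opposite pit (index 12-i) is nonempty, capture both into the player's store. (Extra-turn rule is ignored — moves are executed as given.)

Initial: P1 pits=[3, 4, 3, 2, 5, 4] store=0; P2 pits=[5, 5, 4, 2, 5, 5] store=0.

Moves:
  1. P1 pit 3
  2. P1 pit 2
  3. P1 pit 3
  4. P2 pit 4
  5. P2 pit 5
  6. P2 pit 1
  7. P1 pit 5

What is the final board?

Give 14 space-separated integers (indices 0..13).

Move 1: P1 pit3 -> P1=[3,4,3,0,6,5](0) P2=[5,5,4,2,5,5](0)
Move 2: P1 pit2 -> P1=[3,4,0,1,7,6](0) P2=[5,5,4,2,5,5](0)
Move 3: P1 pit3 -> P1=[3,4,0,0,8,6](0) P2=[5,5,4,2,5,5](0)
Move 4: P2 pit4 -> P1=[4,5,1,0,8,6](0) P2=[5,5,4,2,0,6](1)
Move 5: P2 pit5 -> P1=[5,6,2,1,9,6](0) P2=[5,5,4,2,0,0](2)
Move 6: P2 pit1 -> P1=[5,6,2,1,9,6](0) P2=[5,0,5,3,1,1](3)
Move 7: P1 pit5 -> P1=[5,6,2,1,9,0](1) P2=[6,1,6,4,2,1](3)

Answer: 5 6 2 1 9 0 1 6 1 6 4 2 1 3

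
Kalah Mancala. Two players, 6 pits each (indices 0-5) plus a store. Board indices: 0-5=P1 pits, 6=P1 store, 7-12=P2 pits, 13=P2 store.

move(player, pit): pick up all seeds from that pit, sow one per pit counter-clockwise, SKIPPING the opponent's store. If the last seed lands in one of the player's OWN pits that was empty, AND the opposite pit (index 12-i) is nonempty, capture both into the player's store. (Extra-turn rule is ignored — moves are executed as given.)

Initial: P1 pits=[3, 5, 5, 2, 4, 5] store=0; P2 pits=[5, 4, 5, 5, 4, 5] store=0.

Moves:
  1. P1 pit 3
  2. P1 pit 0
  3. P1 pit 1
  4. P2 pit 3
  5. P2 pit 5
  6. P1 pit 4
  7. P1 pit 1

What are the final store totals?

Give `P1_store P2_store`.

Move 1: P1 pit3 -> P1=[3,5,5,0,5,6](0) P2=[5,4,5,5,4,5](0)
Move 2: P1 pit0 -> P1=[0,6,6,0,5,6](6) P2=[5,4,0,5,4,5](0)
Move 3: P1 pit1 -> P1=[0,0,7,1,6,7](7) P2=[6,4,0,5,4,5](0)
Move 4: P2 pit3 -> P1=[1,1,7,1,6,7](7) P2=[6,4,0,0,5,6](1)
Move 5: P2 pit5 -> P1=[2,2,8,2,7,7](7) P2=[6,4,0,0,5,0](2)
Move 6: P1 pit4 -> P1=[2,2,8,2,0,8](8) P2=[7,5,1,1,6,0](2)
Move 7: P1 pit1 -> P1=[2,0,9,3,0,8](8) P2=[7,5,1,1,6,0](2)

Answer: 8 2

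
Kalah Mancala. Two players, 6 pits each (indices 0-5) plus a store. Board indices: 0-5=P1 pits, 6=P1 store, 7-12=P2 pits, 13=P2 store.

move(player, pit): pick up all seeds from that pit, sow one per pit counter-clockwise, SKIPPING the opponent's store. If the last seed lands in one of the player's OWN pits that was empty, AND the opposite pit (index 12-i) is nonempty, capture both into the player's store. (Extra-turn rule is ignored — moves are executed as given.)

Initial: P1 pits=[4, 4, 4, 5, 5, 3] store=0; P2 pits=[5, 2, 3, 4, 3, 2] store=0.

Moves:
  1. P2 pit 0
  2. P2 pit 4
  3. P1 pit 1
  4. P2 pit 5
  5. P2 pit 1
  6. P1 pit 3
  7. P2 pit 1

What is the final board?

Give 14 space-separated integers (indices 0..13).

Answer: 6 0 6 0 7 5 2 1 0 7 6 0 0 4

Derivation:
Move 1: P2 pit0 -> P1=[4,4,4,5,5,3](0) P2=[0,3,4,5,4,3](0)
Move 2: P2 pit4 -> P1=[5,5,4,5,5,3](0) P2=[0,3,4,5,0,4](1)
Move 3: P1 pit1 -> P1=[5,0,5,6,6,4](1) P2=[0,3,4,5,0,4](1)
Move 4: P2 pit5 -> P1=[6,1,6,6,6,4](1) P2=[0,3,4,5,0,0](2)
Move 5: P2 pit1 -> P1=[6,0,6,6,6,4](1) P2=[0,0,5,6,0,0](4)
Move 6: P1 pit3 -> P1=[6,0,6,0,7,5](2) P2=[1,1,6,6,0,0](4)
Move 7: P2 pit1 -> P1=[6,0,6,0,7,5](2) P2=[1,0,7,6,0,0](4)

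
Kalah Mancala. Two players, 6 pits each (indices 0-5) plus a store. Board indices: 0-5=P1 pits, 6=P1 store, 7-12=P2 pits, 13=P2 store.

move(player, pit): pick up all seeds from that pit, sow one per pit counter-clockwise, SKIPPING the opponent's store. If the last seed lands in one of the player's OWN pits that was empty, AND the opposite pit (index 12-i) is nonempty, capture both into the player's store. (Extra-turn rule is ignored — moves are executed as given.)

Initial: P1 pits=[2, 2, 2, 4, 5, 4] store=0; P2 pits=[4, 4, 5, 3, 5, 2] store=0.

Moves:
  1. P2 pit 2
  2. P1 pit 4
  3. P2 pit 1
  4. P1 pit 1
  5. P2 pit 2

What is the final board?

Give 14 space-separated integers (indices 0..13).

Move 1: P2 pit2 -> P1=[3,2,2,4,5,4](0) P2=[4,4,0,4,6,3](1)
Move 2: P1 pit4 -> P1=[3,2,2,4,0,5](1) P2=[5,5,1,4,6,3](1)
Move 3: P2 pit1 -> P1=[3,2,2,4,0,5](1) P2=[5,0,2,5,7,4](2)
Move 4: P1 pit1 -> P1=[3,0,3,5,0,5](1) P2=[5,0,2,5,7,4](2)
Move 5: P2 pit2 -> P1=[3,0,3,5,0,5](1) P2=[5,0,0,6,8,4](2)

Answer: 3 0 3 5 0 5 1 5 0 0 6 8 4 2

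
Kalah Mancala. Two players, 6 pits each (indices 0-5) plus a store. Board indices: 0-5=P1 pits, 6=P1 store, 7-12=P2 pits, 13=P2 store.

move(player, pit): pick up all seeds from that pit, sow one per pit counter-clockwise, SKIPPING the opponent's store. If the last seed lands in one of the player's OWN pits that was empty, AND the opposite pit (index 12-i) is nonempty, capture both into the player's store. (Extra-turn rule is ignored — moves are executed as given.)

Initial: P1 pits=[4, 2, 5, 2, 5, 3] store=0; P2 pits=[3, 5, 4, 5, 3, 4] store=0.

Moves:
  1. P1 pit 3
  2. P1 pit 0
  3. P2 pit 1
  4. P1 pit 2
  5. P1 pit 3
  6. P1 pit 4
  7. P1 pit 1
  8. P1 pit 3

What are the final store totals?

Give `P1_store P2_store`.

Answer: 12 1

Derivation:
Move 1: P1 pit3 -> P1=[4,2,5,0,6,4](0) P2=[3,5,4,5,3,4](0)
Move 2: P1 pit0 -> P1=[0,3,6,1,7,4](0) P2=[3,5,4,5,3,4](0)
Move 3: P2 pit1 -> P1=[0,3,6,1,7,4](0) P2=[3,0,5,6,4,5](1)
Move 4: P1 pit2 -> P1=[0,3,0,2,8,5](1) P2=[4,1,5,6,4,5](1)
Move 5: P1 pit3 -> P1=[0,3,0,0,9,6](1) P2=[4,1,5,6,4,5](1)
Move 6: P1 pit4 -> P1=[0,3,0,0,0,7](9) P2=[5,2,6,7,5,0](1)
Move 7: P1 pit1 -> P1=[0,0,1,1,0,7](12) P2=[5,0,6,7,5,0](1)
Move 8: P1 pit3 -> P1=[0,0,1,0,1,7](12) P2=[5,0,6,7,5,0](1)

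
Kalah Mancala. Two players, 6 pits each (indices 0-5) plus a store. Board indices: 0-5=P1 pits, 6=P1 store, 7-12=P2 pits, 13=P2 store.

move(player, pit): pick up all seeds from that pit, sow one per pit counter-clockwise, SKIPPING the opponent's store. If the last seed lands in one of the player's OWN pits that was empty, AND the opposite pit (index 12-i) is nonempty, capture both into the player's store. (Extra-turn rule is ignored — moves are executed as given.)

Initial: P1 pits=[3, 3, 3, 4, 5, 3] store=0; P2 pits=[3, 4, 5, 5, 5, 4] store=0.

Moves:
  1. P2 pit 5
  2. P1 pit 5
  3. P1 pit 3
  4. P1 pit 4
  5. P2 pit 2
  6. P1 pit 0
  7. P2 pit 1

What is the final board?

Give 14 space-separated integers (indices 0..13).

Move 1: P2 pit5 -> P1=[4,4,4,4,5,3](0) P2=[3,4,5,5,5,0](1)
Move 2: P1 pit5 -> P1=[4,4,4,4,5,0](1) P2=[4,5,5,5,5,0](1)
Move 3: P1 pit3 -> P1=[4,4,4,0,6,1](2) P2=[5,5,5,5,5,0](1)
Move 4: P1 pit4 -> P1=[4,4,4,0,0,2](3) P2=[6,6,6,6,5,0](1)
Move 5: P2 pit2 -> P1=[5,5,4,0,0,2](3) P2=[6,6,0,7,6,1](2)
Move 6: P1 pit0 -> P1=[0,6,5,1,1,3](3) P2=[6,6,0,7,6,1](2)
Move 7: P2 pit1 -> P1=[1,6,5,1,1,3](3) P2=[6,0,1,8,7,2](3)

Answer: 1 6 5 1 1 3 3 6 0 1 8 7 2 3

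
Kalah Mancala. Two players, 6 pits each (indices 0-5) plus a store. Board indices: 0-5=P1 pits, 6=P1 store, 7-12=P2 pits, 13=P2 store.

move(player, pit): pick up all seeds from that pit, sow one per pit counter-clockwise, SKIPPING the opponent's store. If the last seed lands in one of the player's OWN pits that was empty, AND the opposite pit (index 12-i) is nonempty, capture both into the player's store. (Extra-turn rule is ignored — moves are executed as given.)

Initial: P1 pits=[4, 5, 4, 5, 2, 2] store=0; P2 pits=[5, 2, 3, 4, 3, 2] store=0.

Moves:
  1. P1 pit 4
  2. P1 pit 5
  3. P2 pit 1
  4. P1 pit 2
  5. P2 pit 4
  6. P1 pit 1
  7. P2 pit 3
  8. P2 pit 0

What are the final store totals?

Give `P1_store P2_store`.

Answer: 4 3

Derivation:
Move 1: P1 pit4 -> P1=[4,5,4,5,0,3](1) P2=[5,2,3,4,3,2](0)
Move 2: P1 pit5 -> P1=[4,5,4,5,0,0](2) P2=[6,3,3,4,3,2](0)
Move 3: P2 pit1 -> P1=[4,5,4,5,0,0](2) P2=[6,0,4,5,4,2](0)
Move 4: P1 pit2 -> P1=[4,5,0,6,1,1](3) P2=[6,0,4,5,4,2](0)
Move 5: P2 pit4 -> P1=[5,6,0,6,1,1](3) P2=[6,0,4,5,0,3](1)
Move 6: P1 pit1 -> P1=[5,0,1,7,2,2](4) P2=[7,0,4,5,0,3](1)
Move 7: P2 pit3 -> P1=[6,1,1,7,2,2](4) P2=[7,0,4,0,1,4](2)
Move 8: P2 pit0 -> P1=[7,1,1,7,2,2](4) P2=[0,1,5,1,2,5](3)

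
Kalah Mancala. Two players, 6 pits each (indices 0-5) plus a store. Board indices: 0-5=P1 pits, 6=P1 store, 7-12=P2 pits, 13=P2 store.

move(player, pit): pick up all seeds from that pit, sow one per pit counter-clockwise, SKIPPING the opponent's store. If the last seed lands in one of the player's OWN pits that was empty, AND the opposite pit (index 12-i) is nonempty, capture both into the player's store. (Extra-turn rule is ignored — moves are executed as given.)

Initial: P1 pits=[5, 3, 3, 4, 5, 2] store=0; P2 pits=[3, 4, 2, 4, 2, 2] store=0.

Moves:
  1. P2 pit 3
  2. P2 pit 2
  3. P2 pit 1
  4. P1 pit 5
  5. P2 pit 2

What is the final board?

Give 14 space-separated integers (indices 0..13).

Move 1: P2 pit3 -> P1=[6,3,3,4,5,2](0) P2=[3,4,2,0,3,3](1)
Move 2: P2 pit2 -> P1=[6,3,3,4,5,2](0) P2=[3,4,0,1,4,3](1)
Move 3: P2 pit1 -> P1=[6,3,3,4,5,2](0) P2=[3,0,1,2,5,4](1)
Move 4: P1 pit5 -> P1=[6,3,3,4,5,0](1) P2=[4,0,1,2,5,4](1)
Move 5: P2 pit2 -> P1=[6,3,3,4,5,0](1) P2=[4,0,0,3,5,4](1)

Answer: 6 3 3 4 5 0 1 4 0 0 3 5 4 1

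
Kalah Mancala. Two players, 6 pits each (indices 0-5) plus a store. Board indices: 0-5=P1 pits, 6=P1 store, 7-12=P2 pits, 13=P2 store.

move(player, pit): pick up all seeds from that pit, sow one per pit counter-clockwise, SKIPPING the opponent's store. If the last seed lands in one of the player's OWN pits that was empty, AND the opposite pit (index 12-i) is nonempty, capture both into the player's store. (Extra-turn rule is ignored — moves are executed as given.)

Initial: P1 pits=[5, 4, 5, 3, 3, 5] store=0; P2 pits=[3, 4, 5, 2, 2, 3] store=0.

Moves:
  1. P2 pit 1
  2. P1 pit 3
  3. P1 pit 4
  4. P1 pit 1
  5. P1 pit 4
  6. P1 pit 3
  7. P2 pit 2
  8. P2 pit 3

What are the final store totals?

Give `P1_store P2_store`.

Move 1: P2 pit1 -> P1=[5,4,5,3,3,5](0) P2=[3,0,6,3,3,4](0)
Move 2: P1 pit3 -> P1=[5,4,5,0,4,6](1) P2=[3,0,6,3,3,4](0)
Move 3: P1 pit4 -> P1=[5,4,5,0,0,7](2) P2=[4,1,6,3,3,4](0)
Move 4: P1 pit1 -> P1=[5,0,6,1,1,8](2) P2=[4,1,6,3,3,4](0)
Move 5: P1 pit4 -> P1=[5,0,6,1,0,9](2) P2=[4,1,6,3,3,4](0)
Move 6: P1 pit3 -> P1=[5,0,6,0,0,9](4) P2=[4,0,6,3,3,4](0)
Move 7: P2 pit2 -> P1=[6,1,6,0,0,9](4) P2=[4,0,0,4,4,5](1)
Move 8: P2 pit3 -> P1=[7,1,6,0,0,9](4) P2=[4,0,0,0,5,6](2)

Answer: 4 2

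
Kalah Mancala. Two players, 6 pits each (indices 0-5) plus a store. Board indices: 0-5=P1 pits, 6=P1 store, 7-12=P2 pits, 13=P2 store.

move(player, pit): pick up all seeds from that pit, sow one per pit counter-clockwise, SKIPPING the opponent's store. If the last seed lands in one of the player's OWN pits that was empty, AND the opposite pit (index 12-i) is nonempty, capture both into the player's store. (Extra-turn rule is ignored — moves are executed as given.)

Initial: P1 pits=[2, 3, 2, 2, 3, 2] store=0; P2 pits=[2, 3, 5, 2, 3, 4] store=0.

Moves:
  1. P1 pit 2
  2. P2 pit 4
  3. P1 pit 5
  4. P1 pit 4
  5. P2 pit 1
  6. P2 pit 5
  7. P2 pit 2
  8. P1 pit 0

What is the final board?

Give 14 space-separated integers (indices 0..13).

Move 1: P1 pit2 -> P1=[2,3,0,3,4,2](0) P2=[2,3,5,2,3,4](0)
Move 2: P2 pit4 -> P1=[3,3,0,3,4,2](0) P2=[2,3,5,2,0,5](1)
Move 3: P1 pit5 -> P1=[3,3,0,3,4,0](1) P2=[3,3,5,2,0,5](1)
Move 4: P1 pit4 -> P1=[3,3,0,3,0,1](2) P2=[4,4,5,2,0,5](1)
Move 5: P2 pit1 -> P1=[3,3,0,3,0,1](2) P2=[4,0,6,3,1,6](1)
Move 6: P2 pit5 -> P1=[4,4,1,4,1,1](2) P2=[4,0,6,3,1,0](2)
Move 7: P2 pit2 -> P1=[5,5,1,4,1,1](2) P2=[4,0,0,4,2,1](3)
Move 8: P1 pit0 -> P1=[0,6,2,5,2,2](2) P2=[4,0,0,4,2,1](3)

Answer: 0 6 2 5 2 2 2 4 0 0 4 2 1 3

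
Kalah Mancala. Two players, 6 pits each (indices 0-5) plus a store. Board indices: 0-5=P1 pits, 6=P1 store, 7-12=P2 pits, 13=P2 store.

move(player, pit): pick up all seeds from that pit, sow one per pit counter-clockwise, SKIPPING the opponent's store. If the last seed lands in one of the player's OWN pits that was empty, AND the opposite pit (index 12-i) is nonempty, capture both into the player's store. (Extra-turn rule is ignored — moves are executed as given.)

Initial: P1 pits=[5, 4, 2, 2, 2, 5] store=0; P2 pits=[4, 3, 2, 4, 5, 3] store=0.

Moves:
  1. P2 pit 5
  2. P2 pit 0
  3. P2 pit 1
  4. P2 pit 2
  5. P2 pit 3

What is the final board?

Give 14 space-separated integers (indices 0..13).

Answer: 1 6 3 3 2 5 0 0 0 0 0 9 2 10

Derivation:
Move 1: P2 pit5 -> P1=[6,5,2,2,2,5](0) P2=[4,3,2,4,5,0](1)
Move 2: P2 pit0 -> P1=[6,5,2,2,2,5](0) P2=[0,4,3,5,6,0](1)
Move 3: P2 pit1 -> P1=[0,5,2,2,2,5](0) P2=[0,0,4,6,7,0](8)
Move 4: P2 pit2 -> P1=[0,5,2,2,2,5](0) P2=[0,0,0,7,8,1](9)
Move 5: P2 pit3 -> P1=[1,6,3,3,2,5](0) P2=[0,0,0,0,9,2](10)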